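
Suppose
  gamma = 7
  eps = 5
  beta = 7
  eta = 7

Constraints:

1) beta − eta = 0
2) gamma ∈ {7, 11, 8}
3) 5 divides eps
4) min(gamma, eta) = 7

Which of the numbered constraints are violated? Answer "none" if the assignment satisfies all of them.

None — every constraint holds.

1) beta − eta = 7 − 7 = 0  OK
2) gamma = 7 is in {7, 11, 8}  OK
3) 5 / 5 = 1, so 5 divides 5  OK
4) min(7, 7) = 7  OK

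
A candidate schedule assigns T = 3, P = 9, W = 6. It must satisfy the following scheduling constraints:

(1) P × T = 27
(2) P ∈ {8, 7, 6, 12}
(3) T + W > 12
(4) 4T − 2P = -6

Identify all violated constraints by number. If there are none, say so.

(1) P × T = 9 × 3 = 27 — holds.
(2) P = 9 is not in {8, 7, 6, 12} — fails.
(3) T + W = 3 + 6 = 9; 9 ≤ 12, bound 12 not met — fails.
(4) 4T − 2P = 4(3) − 2(9) = -6 — holds.

The assignment fails constraints 2 and 3.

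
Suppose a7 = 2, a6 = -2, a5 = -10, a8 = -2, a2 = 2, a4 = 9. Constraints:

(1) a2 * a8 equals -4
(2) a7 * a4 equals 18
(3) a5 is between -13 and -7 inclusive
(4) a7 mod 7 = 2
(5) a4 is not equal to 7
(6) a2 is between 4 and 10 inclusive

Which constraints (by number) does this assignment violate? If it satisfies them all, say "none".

(1) a2 * a8 = 2 * (-2) = -4  OK
(2) a7 * a4 = 2 * 9 = 18  OK
(3) a5 = -10 lies in [-13, -7]  OK
(4) 2 mod 7 = 2  OK
(5) a4 = 9, and 9 ≠ 7  OK
(6) a2 = 2 is outside [4, 10]  FAIL

No — constraint 6 is not satisfied.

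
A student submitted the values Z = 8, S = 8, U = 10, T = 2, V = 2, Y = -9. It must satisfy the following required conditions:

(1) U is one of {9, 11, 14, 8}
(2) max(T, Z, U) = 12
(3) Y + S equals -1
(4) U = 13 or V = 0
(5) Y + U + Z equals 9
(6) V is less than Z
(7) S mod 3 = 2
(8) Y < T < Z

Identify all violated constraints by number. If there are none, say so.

(1) U = 10 is not in {9, 11, 14, 8}  no
(2) max(2, 8, 10) = 10, not 12  no
(3) Y + S = -9 + 8 = -1  yes
(4) U = 10 ≠ 13 and V = 2 ≠ 0; both disjuncts false  no
(5) Y + U + Z = -9 + 10 + 8 = 9  yes
(6) V = 2, Z = 8; 2 < 8  yes
(7) 8 mod 3 = 2  yes
(8) values -9 < 2 < 8  yes

Constraints 1, 2, and 4 do not hold.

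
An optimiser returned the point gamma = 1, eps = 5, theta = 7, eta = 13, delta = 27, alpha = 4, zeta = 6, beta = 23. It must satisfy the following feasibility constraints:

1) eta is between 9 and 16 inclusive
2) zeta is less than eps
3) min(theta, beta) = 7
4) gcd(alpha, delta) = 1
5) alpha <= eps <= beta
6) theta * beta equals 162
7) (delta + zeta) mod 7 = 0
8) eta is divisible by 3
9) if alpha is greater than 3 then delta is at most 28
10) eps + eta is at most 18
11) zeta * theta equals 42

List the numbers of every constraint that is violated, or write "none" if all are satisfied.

Constraints 2, 6, 7, and 8 are violated.

1) eta = 13 lies in [9, 16] — holds.
2) zeta = 6, eps = 5; 6 ≥ 5 (want <) — does not hold.
3) min(7, 23) = 7 — holds.
4) gcd(4, 27) = 1 — holds.
5) values 4 <= 5 <= 23 — holds.
6) theta * beta = 7 * 23 = 161, not 162 — does not hold.
7) delta + zeta = 33; 33 mod 7 = 5, not 0 — does not hold.
8) 13 = 3*4 + 1, so 3 does not divide 13 — does not hold.
9) alpha = 4 > 3, so we need delta ≤ 28; delta = 27 ≤ 28 — holds.
10) eps + eta = 5 + 13 = 18; 18 ≤ 18 — holds.
11) zeta * theta = 6 * 7 = 42 — holds.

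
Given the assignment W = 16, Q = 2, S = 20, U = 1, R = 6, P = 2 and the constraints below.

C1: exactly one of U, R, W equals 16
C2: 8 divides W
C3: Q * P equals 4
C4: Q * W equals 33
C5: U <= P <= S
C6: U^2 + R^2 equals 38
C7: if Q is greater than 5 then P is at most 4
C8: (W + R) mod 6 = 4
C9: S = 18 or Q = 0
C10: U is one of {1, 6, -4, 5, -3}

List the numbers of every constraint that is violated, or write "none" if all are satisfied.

Violated: 4, 6, and 9.

C1: U=1, R=6, W=16; 1 of them equals 16 — OK.
C2: 16 / 8 = 2, so 8 divides 16 — OK.
C3: Q * P = 2 * 2 = 4 — OK.
C4: Q * W = 2 * 16 = 32, not 33 — violated.
C5: values 1 <= 2 <= 20 — OK.
C6: U^2 + R^2 = 1^2 + 6^2 = 1 + 36 = 37, not 38 — violated.
C7: Q = 2, not > 5; antecedent false, conditional vacuously true — OK.
C8: W + R = 22; 22 mod 6 = 4 — OK.
C9: S = 20 ≠ 18 and Q = 2 ≠ 0; both disjuncts false — violated.
C10: U = 1 is in {1, 6, -4, 5, -3} — OK.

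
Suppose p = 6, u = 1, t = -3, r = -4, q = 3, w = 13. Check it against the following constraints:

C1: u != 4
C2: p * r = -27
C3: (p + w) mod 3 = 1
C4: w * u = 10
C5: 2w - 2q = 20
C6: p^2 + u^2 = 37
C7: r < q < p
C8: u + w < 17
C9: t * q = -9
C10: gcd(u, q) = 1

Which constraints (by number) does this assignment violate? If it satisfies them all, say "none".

C1: u = 1, and 1 ≠ 4 — satisfied.
C2: p * r = 6 * (-4) = -24, not -27 — violated.
C3: p + w = 19; 19 mod 3 = 1 — satisfied.
C4: w * u = 13 * 1 = 13, not 10 — violated.
C5: 2w - 2q = 2(13) - 2(3) = 20 — satisfied.
C6: p^2 + u^2 = 6^2 + 1^2 = 36 + 1 = 37 — satisfied.
C7: values -4 < 3 < 6 — satisfied.
C8: u + w = 1 + 13 = 14; 14 < 17 — satisfied.
C9: t * q = -3 * 3 = -9 — satisfied.
C10: gcd(1, 3) = 1 — satisfied.

Constraints 2, 4 do not hold.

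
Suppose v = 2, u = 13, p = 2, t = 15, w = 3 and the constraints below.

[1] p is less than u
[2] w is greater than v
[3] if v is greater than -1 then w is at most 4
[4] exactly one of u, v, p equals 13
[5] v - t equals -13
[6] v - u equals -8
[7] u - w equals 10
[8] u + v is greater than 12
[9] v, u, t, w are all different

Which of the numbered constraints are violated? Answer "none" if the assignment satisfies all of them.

Constraint 6 is violated.

[1] p = 2, u = 13; 2 < 13 — holds.
[2] w = 3, v = 2; 3 > 2 — holds.
[3] v = 2 > -1, so we need w ≤ 4; w = 3 ≤ 4 — holds.
[4] u=13, v=2, p=2; 1 of them equals 13 — holds.
[5] v - t = 2 - 15 = -13 — holds.
[6] v - u = 2 - 13 = -11, not -8 — does not hold.
[7] u - w = 13 - 3 = 10 — holds.
[8] u + v = 13 + 2 = 15; 15 > 12 — holds.
[9] values 2, 13, 15, 3 are pairwise distinct — holds.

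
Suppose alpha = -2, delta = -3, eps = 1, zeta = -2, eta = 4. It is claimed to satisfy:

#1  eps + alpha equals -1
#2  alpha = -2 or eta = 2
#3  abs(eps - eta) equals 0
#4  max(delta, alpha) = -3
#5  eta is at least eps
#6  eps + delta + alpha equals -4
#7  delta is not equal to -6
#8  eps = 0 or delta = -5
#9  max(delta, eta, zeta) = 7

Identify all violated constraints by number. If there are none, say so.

No — constraints 3, 4, 8, and 9 are not satisfied.

#1 eps + alpha = 1 + (-2) = -1 — satisfied.
#2 alpha = -2 = -2 (first disjunct) — satisfied.
#3 abs(1 - 4) = 3, not 0 — violated.
#4 max(-3, -2) = -2, not -3 — violated.
#5 eta = 4, eps = 1; 4 ≥ 1 — satisfied.
#6 eps + delta + alpha = 1 + (-3) + (-2) = -4 — satisfied.
#7 delta = -3, and -3 ≠ -6 — satisfied.
#8 eps = 1 ≠ 0 and delta = -3 ≠ -5; both disjuncts false — violated.
#9 max(-3, 4, -2) = 4, not 7 — violated.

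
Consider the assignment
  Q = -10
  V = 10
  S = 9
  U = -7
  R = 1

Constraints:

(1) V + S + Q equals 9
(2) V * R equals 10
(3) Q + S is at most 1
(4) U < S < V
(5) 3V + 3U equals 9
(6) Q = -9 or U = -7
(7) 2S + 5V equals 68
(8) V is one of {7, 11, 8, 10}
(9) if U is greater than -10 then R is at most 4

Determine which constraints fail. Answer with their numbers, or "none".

No violations.

(1) V + S + Q = 10 + 9 + (-10) = 9 — holds.
(2) V * R = 10 * 1 = 10 — holds.
(3) Q + S = -10 + 9 = -1; -1 ≤ 1 — holds.
(4) values -7 < 9 < 10 — holds.
(5) 3V + 3U = 3(10) + 3(-7) = 9 — holds.
(6) Q = -10 ≠ -9, but U = -7 = -7 (second disjunct) — holds.
(7) 2S + 5V = 2(9) + 5(10) = 68 — holds.
(8) V = 10 is in {7, 11, 8, 10} — holds.
(9) U = -7 > -10, so we need R ≤ 4; R = 1 ≤ 4 — holds.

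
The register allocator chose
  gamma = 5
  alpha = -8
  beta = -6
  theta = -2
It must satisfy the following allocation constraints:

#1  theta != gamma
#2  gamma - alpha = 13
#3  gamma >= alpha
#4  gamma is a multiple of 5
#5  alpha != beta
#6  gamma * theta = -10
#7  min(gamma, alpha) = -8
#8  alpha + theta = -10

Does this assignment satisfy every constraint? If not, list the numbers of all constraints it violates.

#1 theta = -2, gamma = 5; distinct  OK
#2 gamma - alpha = 5 - (-8) = 13  OK
#3 gamma = 5, alpha = -8; 5 ≥ -8  OK
#4 5 / 5 = 1, so 5 divides 5  OK
#5 alpha = -8, beta = -6; distinct  OK
#6 gamma * theta = 5 * (-2) = -10  OK
#7 min(5, -8) = -8  OK
#8 alpha + theta = -8 + (-2) = -10  OK

None — every constraint holds.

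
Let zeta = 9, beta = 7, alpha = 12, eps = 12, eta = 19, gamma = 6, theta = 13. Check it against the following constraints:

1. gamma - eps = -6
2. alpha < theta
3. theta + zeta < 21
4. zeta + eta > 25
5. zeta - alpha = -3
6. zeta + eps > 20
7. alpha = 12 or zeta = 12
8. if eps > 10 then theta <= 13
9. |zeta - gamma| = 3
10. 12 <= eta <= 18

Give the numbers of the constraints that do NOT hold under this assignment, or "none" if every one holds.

The assignment fails constraints 3, 10.

1. gamma - eps = 6 - 12 = -6  true
2. alpha = 12, theta = 13; 12 < 13  true
3. theta + zeta = 13 + 9 = 22; 22 ≥ 21, bound 21 not met  false
4. zeta + eta = 9 + 19 = 28; 28 > 25  true
5. zeta - alpha = 9 - 12 = -3  true
6. zeta + eps = 9 + 12 = 21; 21 > 20  true
7. alpha = 12 = 12 (first disjunct)  true
8. eps = 12 > 10, so we need theta ≤ 13; theta = 13 ≤ 13  true
9. |9 - 6| = 3  true
10. eta = 19 is outside [12, 18]  false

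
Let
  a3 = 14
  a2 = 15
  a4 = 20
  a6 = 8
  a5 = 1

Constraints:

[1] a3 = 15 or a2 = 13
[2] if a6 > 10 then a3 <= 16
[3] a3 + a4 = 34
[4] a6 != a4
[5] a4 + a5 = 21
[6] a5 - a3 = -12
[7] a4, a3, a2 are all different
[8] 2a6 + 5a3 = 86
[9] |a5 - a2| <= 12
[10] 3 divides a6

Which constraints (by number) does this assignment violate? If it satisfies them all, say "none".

Violated: 1, 6, 9, and 10.

[1] a3 = 14 ≠ 15 and a2 = 15 ≠ 13; both disjuncts false  false
[2] a6 = 8, not > 10; antecedent false, conditional vacuously true  true
[3] a3 + a4 = 14 + 20 = 34  true
[4] a6 = 8, a4 = 20; distinct  true
[5] a4 + a5 = 20 + 1 = 21  true
[6] a5 - a3 = 1 - 14 = -13, not -12  false
[7] values 20, 14, 15 are pairwise distinct  true
[8] 2a6 + 5a3 = 2(8) + 5(14) = 86  true
[9] |1 - 15| = 14; 14 > 12, exceeds bound 12  false
[10] 8 = 3*2 + 2, so 3 does not divide 8  false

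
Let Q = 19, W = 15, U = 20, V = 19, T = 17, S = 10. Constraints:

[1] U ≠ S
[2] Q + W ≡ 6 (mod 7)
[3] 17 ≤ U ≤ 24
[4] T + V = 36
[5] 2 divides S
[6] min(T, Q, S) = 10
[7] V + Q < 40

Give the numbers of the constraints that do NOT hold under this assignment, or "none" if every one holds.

[1] U = 20, S = 10; distinct — OK.
[2] Q + W = 34; 34 mod 7 = 6 — OK.
[3] U = 20 lies in [17, 24] — OK.
[4] T + V = 17 + 19 = 36 — OK.
[5] 10 / 2 = 5, so 2 divides 10 — OK.
[6] min(17, 19, 10) = 10 — OK.
[7] V + Q = 19 + 19 = 38; 38 < 40 — OK.

The assignment satisfies every constraint.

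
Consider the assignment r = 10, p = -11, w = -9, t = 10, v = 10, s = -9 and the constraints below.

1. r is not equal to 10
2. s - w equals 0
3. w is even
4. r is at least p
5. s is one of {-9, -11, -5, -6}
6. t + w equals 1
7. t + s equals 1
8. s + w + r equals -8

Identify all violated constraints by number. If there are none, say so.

The assignment fails constraints 1 and 3.

1. r = 10, but 10 is required to differ  no
2. s - w = -9 - (-9) = 0  yes
3. w = -9 is odd  no
4. r = 10, p = -11; 10 ≥ -11  yes
5. s = -9 is in {-9, -11, -5, -6}  yes
6. t + w = 10 + (-9) = 1  yes
7. t + s = 10 + (-9) = 1  yes
8. s + w + r = -9 + (-9) + 10 = -8  yes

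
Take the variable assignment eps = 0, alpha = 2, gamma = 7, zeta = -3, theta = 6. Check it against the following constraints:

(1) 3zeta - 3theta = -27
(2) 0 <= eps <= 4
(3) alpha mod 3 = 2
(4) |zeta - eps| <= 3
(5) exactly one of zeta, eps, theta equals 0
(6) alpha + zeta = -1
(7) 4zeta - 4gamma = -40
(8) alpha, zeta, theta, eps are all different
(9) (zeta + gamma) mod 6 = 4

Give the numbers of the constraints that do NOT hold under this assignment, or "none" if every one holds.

All constraints are satisfied.

(1) 3zeta - 3theta = 3(-3) - 3(6) = -27  OK
(2) eps = 0 lies in [0, 4]  OK
(3) 2 mod 3 = 2  OK
(4) |-3 - 0| = 3; 3 ≤ 3  OK
(5) zeta=-3, eps=0, theta=6; 1 of them equals 0  OK
(6) alpha + zeta = 2 + (-3) = -1  OK
(7) 4zeta - 4gamma = 4(-3) - 4(7) = -40  OK
(8) values 2, -3, 6, 0 are pairwise distinct  OK
(9) zeta + gamma = 4; 4 mod 6 = 4  OK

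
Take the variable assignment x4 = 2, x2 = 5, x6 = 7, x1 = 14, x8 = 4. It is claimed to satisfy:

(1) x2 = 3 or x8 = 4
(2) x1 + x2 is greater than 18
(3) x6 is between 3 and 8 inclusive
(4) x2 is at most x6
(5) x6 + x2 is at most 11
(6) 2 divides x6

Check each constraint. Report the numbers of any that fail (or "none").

Constraints 5 and 6 do not hold.

(1) x2 = 5 ≠ 3, but x8 = 4 = 4 (second disjunct)  holds
(2) x1 + x2 = 14 + 5 = 19; 19 > 18  holds
(3) x6 = 7 lies in [3, 8]  holds
(4) x2 = 5, x6 = 7; 5 ≤ 7  holds
(5) x6 + x2 = 7 + 5 = 12; 12 > 11, bound 11 not met  fails
(6) 7 = 2*3 + 1, so 2 does not divide 7  fails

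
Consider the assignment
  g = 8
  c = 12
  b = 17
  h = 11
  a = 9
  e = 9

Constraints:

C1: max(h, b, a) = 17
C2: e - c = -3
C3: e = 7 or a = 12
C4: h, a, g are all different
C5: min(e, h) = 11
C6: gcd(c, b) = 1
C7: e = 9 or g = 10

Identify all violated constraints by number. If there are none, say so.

C1: max(11, 17, 9) = 17 — holds.
C2: e - c = 9 - 12 = -3 — holds.
C3: e = 9 ≠ 7 and a = 9 ≠ 12; both disjuncts false — does not hold.
C4: values 11, 9, 8 are pairwise distinct — holds.
C5: min(9, 11) = 9, not 11 — does not hold.
C6: gcd(12, 17) = 1 — holds.
C7: e = 9 = 9 (first disjunct) — holds.

Constraints 3, 5 do not hold.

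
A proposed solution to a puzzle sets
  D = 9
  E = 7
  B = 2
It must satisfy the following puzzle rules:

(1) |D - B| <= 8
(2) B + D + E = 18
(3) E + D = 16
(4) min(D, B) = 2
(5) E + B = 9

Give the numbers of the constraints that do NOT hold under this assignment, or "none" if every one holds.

Yes — all constraints hold.

(1) |9 - 2| = 7; 7 ≤ 8  ✔
(2) B + D + E = 2 + 9 + 7 = 18  ✔
(3) E + D = 7 + 9 = 16  ✔
(4) min(9, 2) = 2  ✔
(5) E + B = 7 + 2 = 9  ✔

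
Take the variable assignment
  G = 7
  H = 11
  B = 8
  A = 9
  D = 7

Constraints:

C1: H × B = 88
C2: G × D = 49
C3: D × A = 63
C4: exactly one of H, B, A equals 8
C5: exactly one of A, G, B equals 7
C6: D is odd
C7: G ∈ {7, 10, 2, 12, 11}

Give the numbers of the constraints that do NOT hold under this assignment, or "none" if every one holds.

C1: H × B = 11 × 8 = 88  ✓
C2: G × D = 7 × 7 = 49  ✓
C3: D × A = 7 × 9 = 63  ✓
C4: H=11, B=8, A=9; 1 of them equals 8  ✓
C5: A=9, G=7, B=8; 1 of them equals 7  ✓
C6: D = 7 is odd  ✓
C7: G = 7 is in {7, 10, 2, 12, 11}  ✓

Yes — all constraints hold.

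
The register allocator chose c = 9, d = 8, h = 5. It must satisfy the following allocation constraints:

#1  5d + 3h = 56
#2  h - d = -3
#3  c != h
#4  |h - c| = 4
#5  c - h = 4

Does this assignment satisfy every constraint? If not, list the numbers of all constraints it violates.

#1 5d + 3h = 5(8) + 3(5) = 55, not 56 — does not hold.
#2 h - d = 5 - 8 = -3 — holds.
#3 c = 9, h = 5; distinct — holds.
#4 |5 - 9| = 4 — holds.
#5 c - h = 9 - 5 = 4 — holds.

The assignment fails constraint 1.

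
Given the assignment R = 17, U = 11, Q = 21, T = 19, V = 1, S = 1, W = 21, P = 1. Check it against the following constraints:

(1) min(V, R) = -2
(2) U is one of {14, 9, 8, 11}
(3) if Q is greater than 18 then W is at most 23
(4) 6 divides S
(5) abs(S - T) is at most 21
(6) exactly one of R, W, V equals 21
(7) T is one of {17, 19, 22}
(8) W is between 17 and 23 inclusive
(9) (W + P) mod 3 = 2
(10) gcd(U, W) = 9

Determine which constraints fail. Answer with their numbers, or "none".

(1) min(1, 17) = 1, not -2 — violated.
(2) U = 11 is in {14, 9, 8, 11} — satisfied.
(3) Q = 21 > 18, so we need W ≤ 23; W = 21 ≤ 23 — satisfied.
(4) 1 = 6*0 + 1, so 6 does not divide 1 — violated.
(5) abs(1 - 19) = 18; 18 ≤ 21 — satisfied.
(6) R=17, W=21, V=1; 1 of them equals 21 — satisfied.
(7) T = 19 is in {17, 19, 22} — satisfied.
(8) W = 21 lies in [17, 23] — satisfied.
(9) W + P = 22; 22 mod 3 = 1, not 2 — violated.
(10) gcd(11, 21) = 1, not 9 — violated.

No — constraints 1, 4, 9, 10 are not satisfied.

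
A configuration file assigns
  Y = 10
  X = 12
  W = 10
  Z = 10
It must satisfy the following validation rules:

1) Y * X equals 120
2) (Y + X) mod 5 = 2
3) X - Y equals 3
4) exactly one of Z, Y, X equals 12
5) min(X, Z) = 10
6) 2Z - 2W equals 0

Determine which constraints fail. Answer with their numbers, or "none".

Constraint 3 is violated.

1) Y * X = 10 * 12 = 120  OK
2) Y + X = 22; 22 mod 5 = 2  OK
3) X - Y = 12 - 10 = 2, not 3  FAIL
4) Z=10, Y=10, X=12; 1 of them equals 12  OK
5) min(12, 10) = 10  OK
6) 2Z - 2W = 2(10) - 2(10) = 0  OK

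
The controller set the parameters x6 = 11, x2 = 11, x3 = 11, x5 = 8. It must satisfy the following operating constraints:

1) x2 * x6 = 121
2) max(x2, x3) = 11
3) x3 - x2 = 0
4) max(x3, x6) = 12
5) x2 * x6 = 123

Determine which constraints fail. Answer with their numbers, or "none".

Constraints 4, 5 are violated.

1) x2 * x6 = 11 * 11 = 121  OK
2) max(11, 11) = 11  OK
3) x3 - x2 = 11 - 11 = 0  OK
4) max(11, 11) = 11, not 12  FAIL
5) x2 * x6 = 11 * 11 = 121, not 123  FAIL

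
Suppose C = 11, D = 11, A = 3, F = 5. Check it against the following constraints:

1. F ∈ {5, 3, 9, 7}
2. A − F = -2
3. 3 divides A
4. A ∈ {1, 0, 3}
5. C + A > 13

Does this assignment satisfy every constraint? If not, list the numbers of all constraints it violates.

The assignment satisfies every constraint.

1. F = 5 is in {5, 3, 9, 7} — holds.
2. A − F = 3 − 5 = -2 — holds.
3. 3 / 3 = 1, so 3 divides 3 — holds.
4. A = 3 is in {1, 0, 3} — holds.
5. C + A = 11 + 3 = 14; 14 > 13 — holds.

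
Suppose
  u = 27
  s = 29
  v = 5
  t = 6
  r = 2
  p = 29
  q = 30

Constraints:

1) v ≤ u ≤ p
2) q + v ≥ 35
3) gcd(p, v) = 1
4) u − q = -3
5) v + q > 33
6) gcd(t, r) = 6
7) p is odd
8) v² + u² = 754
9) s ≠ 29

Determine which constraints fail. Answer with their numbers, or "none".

No — constraints 6, 9 are not satisfied.

1) values 5 ≤ 27 ≤ 29  ✓
2) q + v = 30 + 5 = 35; 35 ≥ 35  ✓
3) gcd(29, 5) = 1  ✓
4) u − q = 27 − 30 = -3  ✓
5) v + q = 5 + 30 = 35; 35 > 33  ✓
6) gcd(6, 2) = 2, not 6  ✗
7) p = 29 is odd  ✓
8) v² + u² = 5² + 27² = 25 + 729 = 754  ✓
9) s = 29, but 29 is required to differ  ✗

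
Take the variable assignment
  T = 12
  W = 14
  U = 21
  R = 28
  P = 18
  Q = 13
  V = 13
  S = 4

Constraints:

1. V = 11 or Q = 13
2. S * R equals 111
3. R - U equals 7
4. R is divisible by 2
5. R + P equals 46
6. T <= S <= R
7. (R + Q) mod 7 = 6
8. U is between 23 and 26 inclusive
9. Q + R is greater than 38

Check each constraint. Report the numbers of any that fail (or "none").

Violated: 2, 6, 8.

1. V = 13 ≠ 11, but Q = 13 = 13 (second disjunct) — satisfied.
2. S * R = 4 * 28 = 112, not 111 — violated.
3. R - U = 28 - 21 = 7 — satisfied.
4. 28 / 2 = 14, so 2 divides 28 — satisfied.
5. R + P = 28 + 18 = 46 — satisfied.
6. values 12, 4, 28; T = 12 is not <= S = 4 — violated.
7. R + Q = 41; 41 mod 7 = 6 — satisfied.
8. U = 21 is outside [23, 26] — violated.
9. Q + R = 13 + 28 = 41; 41 > 38 — satisfied.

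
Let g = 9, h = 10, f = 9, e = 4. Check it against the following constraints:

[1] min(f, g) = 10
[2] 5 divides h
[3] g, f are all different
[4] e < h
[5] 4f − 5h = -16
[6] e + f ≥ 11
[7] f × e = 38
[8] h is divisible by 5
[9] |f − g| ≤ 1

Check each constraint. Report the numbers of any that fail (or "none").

[1] min(9, 9) = 9, not 10  ✘
[2] 10 / 5 = 2, so 5 divides 10  ✔
[3] g = f = 9, not all different  ✘
[4] e = 4, h = 10; 4 < 10  ✔
[5] 4f − 5h = 4(9) − 5(10) = -14, not -16  ✘
[6] e + f = 4 + 9 = 13; 13 ≥ 11  ✔
[7] f × e = 9 × 4 = 36, not 38  ✘
[8] 10 / 5 = 2, so 5 divides 10  ✔
[9] |9 − 9| = 0; 0 ≤ 1  ✔

No — constraints 1, 3, 5, and 7 are not satisfied.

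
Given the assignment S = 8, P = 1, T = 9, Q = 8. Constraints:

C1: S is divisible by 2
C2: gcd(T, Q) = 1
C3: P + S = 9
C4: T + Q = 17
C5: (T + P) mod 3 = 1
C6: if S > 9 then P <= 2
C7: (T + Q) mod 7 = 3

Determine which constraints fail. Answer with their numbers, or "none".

None — every constraint holds.

C1: 8 / 2 = 4, so 2 divides 8  OK
C2: gcd(9, 8) = 1  OK
C3: P + S = 1 + 8 = 9  OK
C4: T + Q = 9 + 8 = 17  OK
C5: T + P = 10; 10 mod 3 = 1  OK
C6: S = 8, not > 9; antecedent false, conditional vacuously true  OK
C7: T + Q = 17; 17 mod 7 = 3  OK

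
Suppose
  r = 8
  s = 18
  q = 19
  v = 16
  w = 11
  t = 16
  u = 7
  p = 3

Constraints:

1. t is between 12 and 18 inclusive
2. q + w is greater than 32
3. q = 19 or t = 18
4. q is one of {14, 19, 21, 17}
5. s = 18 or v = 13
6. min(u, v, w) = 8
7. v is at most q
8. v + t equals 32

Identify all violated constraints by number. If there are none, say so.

1. t = 16 lies in [12, 18]  true
2. q + w = 19 + 11 = 30; 30 ≤ 32, bound 32 not met  false
3. q = 19 = 19 (first disjunct)  true
4. q = 19 is in {14, 19, 21, 17}  true
5. s = 18 = 18 (first disjunct)  true
6. min(7, 16, 11) = 7, not 8  false
7. v = 16, q = 19; 16 ≤ 19  true
8. v + t = 16 + 16 = 32  true

Constraints 2 and 6 do not hold.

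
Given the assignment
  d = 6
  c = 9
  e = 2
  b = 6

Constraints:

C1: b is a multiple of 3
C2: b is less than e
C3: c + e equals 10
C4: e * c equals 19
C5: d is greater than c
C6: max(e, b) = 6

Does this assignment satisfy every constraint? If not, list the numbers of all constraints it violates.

C1: 6 / 3 = 2, so 3 divides 6 — satisfied.
C2: b = 6, e = 2; 6 ≥ 2 (want <) — violated.
C3: c + e = 9 + 2 = 11, not 10 — violated.
C4: e * c = 2 * 9 = 18, not 19 — violated.
C5: d = 6, c = 9; 6 ≤ 9 (want >) — violated.
C6: max(2, 6) = 6 — satisfied.

Violated: 2, 3, 4, and 5.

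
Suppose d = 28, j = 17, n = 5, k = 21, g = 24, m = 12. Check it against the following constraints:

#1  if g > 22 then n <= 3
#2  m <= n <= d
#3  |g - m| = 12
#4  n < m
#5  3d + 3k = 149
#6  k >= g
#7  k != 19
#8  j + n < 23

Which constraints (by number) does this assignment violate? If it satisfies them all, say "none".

The assignment fails constraints 1, 2, 5, and 6.

#1 g = 24 > 22, so we need n ≤ 3; but n = 5 > 3  FAIL
#2 values 12, 5, 28; m = 12 is not <= n = 5  FAIL
#3 |24 - 12| = 12  OK
#4 n = 5, m = 12; 5 < 12  OK
#5 3d + 3k = 3(28) + 3(21) = 147, not 149  FAIL
#6 k = 21, g = 24; 21 < 24 (want ≥)  FAIL
#7 k = 21, and 21 ≠ 19  OK
#8 j + n = 17 + 5 = 22; 22 < 23  OK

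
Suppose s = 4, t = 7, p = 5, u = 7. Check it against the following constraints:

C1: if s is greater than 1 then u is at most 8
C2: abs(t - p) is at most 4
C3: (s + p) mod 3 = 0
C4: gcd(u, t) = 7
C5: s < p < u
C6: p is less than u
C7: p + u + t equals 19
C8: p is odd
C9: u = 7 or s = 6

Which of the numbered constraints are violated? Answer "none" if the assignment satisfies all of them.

No violations.

C1: s = 4 > 1, so we need u ≤ 8; u = 7 ≤ 8  OK
C2: abs(7 - 5) = 2; 2 ≤ 4  OK
C3: s + p = 9; 9 mod 3 = 0  OK
C4: gcd(7, 7) = 7  OK
C5: values 4 < 5 < 7  OK
C6: p = 5, u = 7; 5 < 7  OK
C7: p + u + t = 5 + 7 + 7 = 19  OK
C8: p = 5 is odd  OK
C9: u = 7 = 7 (first disjunct)  OK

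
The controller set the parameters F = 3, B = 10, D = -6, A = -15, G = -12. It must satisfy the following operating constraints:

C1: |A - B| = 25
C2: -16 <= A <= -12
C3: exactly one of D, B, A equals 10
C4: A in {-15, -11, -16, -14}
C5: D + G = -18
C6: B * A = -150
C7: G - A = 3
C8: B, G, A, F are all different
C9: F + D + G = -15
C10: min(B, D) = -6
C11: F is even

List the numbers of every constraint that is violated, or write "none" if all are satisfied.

No — constraint 11 is not satisfied.

C1: |-15 - 10| = 25 — OK.
C2: A = -15 lies in [-16, -12] — OK.
C3: D=-6, B=10, A=-15; 1 of them equals 10 — OK.
C4: A = -15 is in {-15, -11, -16, -14} — OK.
C5: D + G = -6 + (-12) = -18 — OK.
C6: B * A = 10 * (-15) = -150 — OK.
C7: G - A = -12 - (-15) = 3 — OK.
C8: values 10, -12, -15, 3 are pairwise distinct — OK.
C9: F + D + G = 3 + (-6) + (-12) = -15 — OK.
C10: min(10, -6) = -6 — OK.
C11: F = 3 is odd — violated.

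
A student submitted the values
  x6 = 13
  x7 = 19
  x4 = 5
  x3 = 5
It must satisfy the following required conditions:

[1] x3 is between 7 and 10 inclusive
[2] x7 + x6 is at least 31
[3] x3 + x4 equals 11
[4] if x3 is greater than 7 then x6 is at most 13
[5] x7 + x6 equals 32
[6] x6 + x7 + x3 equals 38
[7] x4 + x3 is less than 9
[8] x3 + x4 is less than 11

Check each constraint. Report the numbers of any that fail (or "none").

[1] x3 = 5 is outside [7, 10]  ✘
[2] x7 + x6 = 19 + 13 = 32; 32 ≥ 31  ✔
[3] x3 + x4 = 5 + 5 = 10, not 11  ✘
[4] x3 = 5, not > 7; antecedent false, conditional vacuously true  ✔
[5] x7 + x6 = 19 + 13 = 32  ✔
[6] x6 + x7 + x3 = 13 + 19 + 5 = 37, not 38  ✘
[7] x4 + x3 = 5 + 5 = 10; 10 ≥ 9, bound 9 not met  ✘
[8] x3 + x4 = 5 + 5 = 10; 10 < 11  ✔

Constraints 1, 3, 6, and 7 do not hold.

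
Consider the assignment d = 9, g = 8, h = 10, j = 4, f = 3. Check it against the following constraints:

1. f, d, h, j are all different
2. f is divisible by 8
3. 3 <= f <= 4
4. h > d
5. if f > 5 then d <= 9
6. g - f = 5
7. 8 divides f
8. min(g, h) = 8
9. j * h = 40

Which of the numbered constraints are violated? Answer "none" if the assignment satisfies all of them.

No — constraints 2 and 7 are not satisfied.

1. values 3, 9, 10, 4 are pairwise distinct — holds.
2. 3 = 8*0 + 3, so 8 does not divide 3 — fails.
3. f = 3 lies in [3, 4] — holds.
4. h = 10, d = 9; 10 > 9 — holds.
5. f = 3, not > 5; antecedent false, conditional vacuously true — holds.
6. g - f = 8 - 3 = 5 — holds.
7. 3 = 8*0 + 3, so 8 does not divide 3 — fails.
8. min(8, 10) = 8 — holds.
9. j * h = 4 * 10 = 40 — holds.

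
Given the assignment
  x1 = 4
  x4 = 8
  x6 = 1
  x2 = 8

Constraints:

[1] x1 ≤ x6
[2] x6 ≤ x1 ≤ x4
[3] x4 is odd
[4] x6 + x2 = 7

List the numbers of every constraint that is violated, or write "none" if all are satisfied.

[1] x1 = 4, x6 = 1; 4 > 1 (want ≤)  false
[2] values 1 ≤ 4 ≤ 8  true
[3] x4 = 8 is even  false
[4] x6 + x2 = 1 + 8 = 9, not 7  false

Violated: 1, 3, and 4.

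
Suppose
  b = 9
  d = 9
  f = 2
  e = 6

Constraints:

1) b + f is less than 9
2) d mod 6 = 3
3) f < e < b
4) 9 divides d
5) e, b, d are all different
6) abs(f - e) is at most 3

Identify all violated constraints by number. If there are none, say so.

The assignment fails constraints 1, 5, 6.

1) b + f = 9 + 2 = 11; 11 ≥ 9, bound 9 not met — fails.
2) 9 mod 6 = 3 — holds.
3) values 2 < 6 < 9 — holds.
4) 9 / 9 = 1, so 9 divides 9 — holds.
5) b = d = 9, not all different — fails.
6) abs(2 - 6) = 4; 4 > 3, exceeds bound 3 — fails.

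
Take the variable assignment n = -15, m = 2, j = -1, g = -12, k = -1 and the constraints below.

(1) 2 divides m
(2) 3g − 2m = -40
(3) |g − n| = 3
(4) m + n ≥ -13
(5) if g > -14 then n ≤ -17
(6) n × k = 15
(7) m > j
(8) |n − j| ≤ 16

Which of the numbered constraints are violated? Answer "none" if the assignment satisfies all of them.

Violated: 5.

(1) 2 / 2 = 1, so 2 divides 2 — OK.
(2) 3g − 2m = 3(-12) − 2(2) = -40 — OK.
(3) |-12 − (-15)| = 3 — OK.
(4) m + n = 2 + (-15) = -13; -13 ≥ -13 — OK.
(5) g = -12 > -14, so we need n ≤ -17; but n = -15 > -17 — violated.
(6) n × k = -15 × (-1) = 15 — OK.
(7) m = 2, j = -1; 2 > -1 — OK.
(8) |-15 − (-1)| = 14; 14 ≤ 16 — OK.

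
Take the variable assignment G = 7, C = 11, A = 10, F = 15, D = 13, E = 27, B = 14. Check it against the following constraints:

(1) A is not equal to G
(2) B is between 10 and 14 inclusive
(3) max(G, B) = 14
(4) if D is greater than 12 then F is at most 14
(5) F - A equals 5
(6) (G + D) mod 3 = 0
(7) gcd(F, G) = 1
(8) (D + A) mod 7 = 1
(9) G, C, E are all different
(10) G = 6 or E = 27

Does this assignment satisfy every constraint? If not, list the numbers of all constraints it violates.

(1) A = 10, G = 7; distinct — OK.
(2) B = 14 lies in [10, 14] — OK.
(3) max(7, 14) = 14 — OK.
(4) D = 13 > 12, so we need F ≤ 14; but F = 15 > 14 — violated.
(5) F - A = 15 - 10 = 5 — OK.
(6) G + D = 20; 20 mod 3 = 2, not 0 — violated.
(7) gcd(15, 7) = 1 — OK.
(8) D + A = 23; 23 mod 7 = 2, not 1 — violated.
(9) values 7, 11, 27 are pairwise distinct — OK.
(10) G = 7 ≠ 6, but E = 27 = 27 (second disjunct) — OK.

No — constraints 4, 6, 8 are not satisfied.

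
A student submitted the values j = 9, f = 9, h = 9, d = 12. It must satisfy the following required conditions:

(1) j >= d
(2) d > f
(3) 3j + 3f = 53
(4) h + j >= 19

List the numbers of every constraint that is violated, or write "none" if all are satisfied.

Constraints 1, 3, 4 do not hold.

(1) j = 9, d = 12; 9 < 12 (want ≥)  ✘
(2) d = 12, f = 9; 12 > 9  ✔
(3) 3j + 3f = 3(9) + 3(9) = 54, not 53  ✘
(4) h + j = 9 + 9 = 18; 18 < 19, bound 19 not met  ✘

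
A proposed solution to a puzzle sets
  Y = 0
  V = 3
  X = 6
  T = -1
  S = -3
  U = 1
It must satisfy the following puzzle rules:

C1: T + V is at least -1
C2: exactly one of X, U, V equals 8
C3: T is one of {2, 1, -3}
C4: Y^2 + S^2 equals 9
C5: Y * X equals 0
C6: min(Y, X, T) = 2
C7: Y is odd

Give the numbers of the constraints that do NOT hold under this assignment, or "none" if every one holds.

C1: T + V = -1 + 3 = 2; 2 ≥ -1 — satisfied.
C2: X=6, U=1, V=3; 0 of them equal 8, not exactly one — violated.
C3: T = -1 is not in {2, 1, -3} — violated.
C4: Y^2 + S^2 = 0^2 + (-3)^2 = 0 + 9 = 9 — satisfied.
C5: Y * X = 0 * 6 = 0 — satisfied.
C6: min(0, 6, -1) = -1, not 2 — violated.
C7: Y = 0 is even — violated.

Constraints 2, 3, 6, 7 do not hold.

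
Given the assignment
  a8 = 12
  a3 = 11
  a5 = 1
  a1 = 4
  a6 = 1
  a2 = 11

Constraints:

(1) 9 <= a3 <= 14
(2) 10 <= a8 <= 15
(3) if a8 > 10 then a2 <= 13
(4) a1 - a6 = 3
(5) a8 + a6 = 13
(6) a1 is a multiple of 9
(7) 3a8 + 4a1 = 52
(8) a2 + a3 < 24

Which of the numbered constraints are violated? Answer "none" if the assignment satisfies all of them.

Constraint 6 does not hold.

(1) a3 = 11 lies in [9, 14] — holds.
(2) a8 = 12 lies in [10, 15] — holds.
(3) a8 = 12 > 10, so we need a2 ≤ 13; a2 = 11 ≤ 13 — holds.
(4) a1 - a6 = 4 - 1 = 3 — holds.
(5) a8 + a6 = 12 + 1 = 13 — holds.
(6) 4 = 9*0 + 4, so 9 does not divide 4 — does not hold.
(7) 3a8 + 4a1 = 3(12) + 4(4) = 52 — holds.
(8) a2 + a3 = 11 + 11 = 22; 22 < 24 — holds.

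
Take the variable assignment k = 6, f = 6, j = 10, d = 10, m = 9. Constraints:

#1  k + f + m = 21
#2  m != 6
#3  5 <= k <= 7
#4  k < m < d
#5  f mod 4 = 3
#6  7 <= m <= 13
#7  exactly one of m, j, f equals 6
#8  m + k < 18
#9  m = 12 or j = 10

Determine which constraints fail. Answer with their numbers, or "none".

No — constraint 5 is not satisfied.

#1 k + f + m = 6 + 6 + 9 = 21  yes
#2 m = 9, and 9 ≠ 6  yes
#3 k = 6 lies in [5, 7]  yes
#4 values 6 < 9 < 10  yes
#5 6 mod 4 = 2, not 3  no
#6 m = 9 lies in [7, 13]  yes
#7 m=9, j=10, f=6; 1 of them equals 6  yes
#8 m + k = 9 + 6 = 15; 15 < 18  yes
#9 m = 9 ≠ 12, but j = 10 = 10 (second disjunct)  yes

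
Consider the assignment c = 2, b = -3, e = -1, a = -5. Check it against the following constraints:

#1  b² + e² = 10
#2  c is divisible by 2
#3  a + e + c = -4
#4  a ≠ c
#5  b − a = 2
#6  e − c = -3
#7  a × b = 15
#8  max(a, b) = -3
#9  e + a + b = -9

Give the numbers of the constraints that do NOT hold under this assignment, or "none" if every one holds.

The assignment satisfies every constraint.

#1 b² + e² = (-3)² + (-1)² = 9 + 1 = 10  ✓
#2 2 / 2 = 1, so 2 divides 2  ✓
#3 a + e + c = -5 + (-1) + 2 = -4  ✓
#4 a = -5, c = 2; distinct  ✓
#5 b − a = -3 − (-5) = 2  ✓
#6 e − c = -1 − 2 = -3  ✓
#7 a × b = -5 × (-3) = 15  ✓
#8 max(-5, -3) = -3  ✓
#9 e + a + b = -1 + (-5) + (-3) = -9  ✓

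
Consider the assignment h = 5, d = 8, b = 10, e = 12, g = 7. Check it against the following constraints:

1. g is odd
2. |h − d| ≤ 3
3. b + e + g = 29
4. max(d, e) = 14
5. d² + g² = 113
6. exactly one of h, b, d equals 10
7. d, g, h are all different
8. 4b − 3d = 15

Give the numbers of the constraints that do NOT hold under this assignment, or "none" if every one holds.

No — constraints 4 and 8 are not satisfied.

1. g = 7 is odd  ✓
2. |5 − 8| = 3; 3 ≤ 3  ✓
3. b + e + g = 10 + 12 + 7 = 29  ✓
4. max(8, 12) = 12, not 14  ✗
5. d² + g² = 8² + 7² = 64 + 49 = 113  ✓
6. h=5, b=10, d=8; 1 of them equals 10  ✓
7. values 8, 7, 5 are pairwise distinct  ✓
8. 4b − 3d = 4(10) − 3(8) = 16, not 15  ✗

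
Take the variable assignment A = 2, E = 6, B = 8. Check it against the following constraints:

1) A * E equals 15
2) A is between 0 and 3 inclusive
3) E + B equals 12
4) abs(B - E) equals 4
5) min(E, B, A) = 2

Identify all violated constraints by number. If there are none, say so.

1) A * E = 2 * 6 = 12, not 15 — does not hold.
2) A = 2 lies in [0, 3] — holds.
3) E + B = 6 + 8 = 14, not 12 — does not hold.
4) abs(8 - 6) = 2, not 4 — does not hold.
5) min(6, 8, 2) = 2 — holds.

Constraints 1, 3, 4 do not hold.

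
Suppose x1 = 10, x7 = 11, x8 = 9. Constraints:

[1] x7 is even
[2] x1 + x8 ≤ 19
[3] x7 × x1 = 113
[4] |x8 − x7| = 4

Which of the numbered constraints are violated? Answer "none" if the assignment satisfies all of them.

The assignment fails constraints 1, 3, and 4.

[1] x7 = 11 is odd — fails.
[2] x1 + x8 = 10 + 9 = 19; 19 ≤ 19 — holds.
[3] x7 × x1 = 11 × 10 = 110, not 113 — fails.
[4] |9 − 11| = 2, not 4 — fails.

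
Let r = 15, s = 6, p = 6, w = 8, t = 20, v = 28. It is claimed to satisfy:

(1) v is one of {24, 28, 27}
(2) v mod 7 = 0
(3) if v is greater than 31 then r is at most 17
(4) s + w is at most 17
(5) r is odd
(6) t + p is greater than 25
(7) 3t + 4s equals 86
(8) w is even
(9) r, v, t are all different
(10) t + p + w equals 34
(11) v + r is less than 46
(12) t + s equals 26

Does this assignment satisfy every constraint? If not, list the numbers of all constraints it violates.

Constraint 7 does not hold.

(1) v = 28 is in {24, 28, 27}  true
(2) 28 mod 7 = 0  true
(3) v = 28, not > 31; antecedent false, conditional vacuously true  true
(4) s + w = 6 + 8 = 14; 14 ≤ 17  true
(5) r = 15 is odd  true
(6) t + p = 20 + 6 = 26; 26 > 25  true
(7) 3t + 4s = 3(20) + 4(6) = 84, not 86  false
(8) w = 8 is even  true
(9) values 15, 28, 20 are pairwise distinct  true
(10) t + p + w = 20 + 6 + 8 = 34  true
(11) v + r = 28 + 15 = 43; 43 < 46  true
(12) t + s = 20 + 6 = 26  true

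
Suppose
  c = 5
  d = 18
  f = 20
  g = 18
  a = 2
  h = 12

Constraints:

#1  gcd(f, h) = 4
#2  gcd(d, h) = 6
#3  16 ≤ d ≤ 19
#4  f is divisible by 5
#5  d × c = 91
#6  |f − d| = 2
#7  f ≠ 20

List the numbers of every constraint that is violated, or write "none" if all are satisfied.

No — constraints 5, 7 are not satisfied.

#1 gcd(20, 12) = 4 — holds.
#2 gcd(18, 12) = 6 — holds.
#3 d = 18 lies in [16, 19] — holds.
#4 20 / 5 = 4, so 5 divides 20 — holds.
#5 d × c = 18 × 5 = 90, not 91 — fails.
#6 |20 − 18| = 2 — holds.
#7 f = 20, but 20 is required to differ — fails.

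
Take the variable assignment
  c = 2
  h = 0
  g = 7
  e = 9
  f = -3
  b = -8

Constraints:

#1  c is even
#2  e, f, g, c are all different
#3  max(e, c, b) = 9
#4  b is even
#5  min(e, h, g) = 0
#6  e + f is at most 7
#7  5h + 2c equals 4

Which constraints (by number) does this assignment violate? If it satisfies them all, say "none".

None — every constraint holds.

#1 c = 2 is even  true
#2 values 9, -3, 7, 2 are pairwise distinct  true
#3 max(9, 2, -8) = 9  true
#4 b = -8 is even  true
#5 min(9, 0, 7) = 0  true
#6 e + f = 9 + (-3) = 6; 6 ≤ 7  true
#7 5h + 2c = 5(0) + 2(2) = 4  true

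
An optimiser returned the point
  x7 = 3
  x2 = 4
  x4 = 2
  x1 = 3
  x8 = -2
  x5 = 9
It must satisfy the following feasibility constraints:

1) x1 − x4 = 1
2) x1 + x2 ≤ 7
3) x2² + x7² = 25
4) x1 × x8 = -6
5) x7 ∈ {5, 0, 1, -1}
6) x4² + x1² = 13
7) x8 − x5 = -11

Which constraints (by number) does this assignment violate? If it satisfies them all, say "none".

1) x1 − x4 = 3 − 2 = 1 — OK.
2) x1 + x2 = 3 + 4 = 7; 7 ≤ 7 — OK.
3) x2² + x7² = 4² + 3² = 16 + 9 = 25 — OK.
4) x1 × x8 = 3 × (-2) = -6 — OK.
5) x7 = 3 is not in {5, 0, 1, -1} — violated.
6) x4² + x1² = 2² + 3² = 4 + 9 = 13 — OK.
7) x8 − x5 = -2 − 9 = -11 — OK.

The assignment fails constraint 5.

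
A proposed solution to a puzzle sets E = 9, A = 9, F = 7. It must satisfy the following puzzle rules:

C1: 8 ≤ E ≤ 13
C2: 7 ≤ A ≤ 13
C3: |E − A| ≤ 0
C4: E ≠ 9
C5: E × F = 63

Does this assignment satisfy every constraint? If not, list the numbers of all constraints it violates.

C1: E = 9 lies in [8, 13] — holds.
C2: A = 9 lies in [7, 13] — holds.
C3: |9 − 9| = 0; 0 ≤ 0 — holds.
C4: E = 9, but 9 is required to differ — does not hold.
C5: E × F = 9 × 7 = 63 — holds.

Violated: 4.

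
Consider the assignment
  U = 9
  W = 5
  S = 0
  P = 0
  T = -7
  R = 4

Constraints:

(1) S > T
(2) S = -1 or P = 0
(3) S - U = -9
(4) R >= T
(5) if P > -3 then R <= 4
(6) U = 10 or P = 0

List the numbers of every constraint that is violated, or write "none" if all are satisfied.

The assignment satisfies every constraint.

(1) S = 0, T = -7; 0 > -7  holds
(2) S = 0 ≠ -1, but P = 0 = 0 (second disjunct)  holds
(3) S - U = 0 - 9 = -9  holds
(4) R = 4, T = -7; 4 ≥ -7  holds
(5) P = 0 > -3, so we need R ≤ 4; R = 4 ≤ 4  holds
(6) U = 9 ≠ 10, but P = 0 = 0 (second disjunct)  holds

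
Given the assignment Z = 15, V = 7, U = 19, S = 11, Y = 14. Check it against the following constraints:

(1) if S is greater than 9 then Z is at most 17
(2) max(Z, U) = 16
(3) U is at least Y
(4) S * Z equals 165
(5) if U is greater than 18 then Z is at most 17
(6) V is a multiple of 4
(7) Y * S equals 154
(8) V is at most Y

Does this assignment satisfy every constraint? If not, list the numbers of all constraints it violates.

Constraints 2, 6 do not hold.

(1) S = 11 > 9, so we need Z ≤ 17; Z = 15 ≤ 17 — holds.
(2) max(15, 19) = 19, not 16 — does not hold.
(3) U = 19, Y = 14; 19 ≥ 14 — holds.
(4) S * Z = 11 * 15 = 165 — holds.
(5) U = 19 > 18, so we need Z ≤ 17; Z = 15 ≤ 17 — holds.
(6) 7 = 4*1 + 3, so 4 does not divide 7 — does not hold.
(7) Y * S = 14 * 11 = 154 — holds.
(8) V = 7, Y = 14; 7 ≤ 14 — holds.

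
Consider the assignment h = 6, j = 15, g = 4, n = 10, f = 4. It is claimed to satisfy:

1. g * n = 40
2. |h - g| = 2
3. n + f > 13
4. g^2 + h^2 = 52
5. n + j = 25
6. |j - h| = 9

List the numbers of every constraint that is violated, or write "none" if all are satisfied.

1. g * n = 4 * 10 = 40 — OK.
2. |6 - 4| = 2 — OK.
3. n + f = 10 + 4 = 14; 14 > 13 — OK.
4. g^2 + h^2 = 4^2 + 6^2 = 16 + 36 = 52 — OK.
5. n + j = 10 + 15 = 25 — OK.
6. |15 - 6| = 9 — OK.

All constraints are satisfied.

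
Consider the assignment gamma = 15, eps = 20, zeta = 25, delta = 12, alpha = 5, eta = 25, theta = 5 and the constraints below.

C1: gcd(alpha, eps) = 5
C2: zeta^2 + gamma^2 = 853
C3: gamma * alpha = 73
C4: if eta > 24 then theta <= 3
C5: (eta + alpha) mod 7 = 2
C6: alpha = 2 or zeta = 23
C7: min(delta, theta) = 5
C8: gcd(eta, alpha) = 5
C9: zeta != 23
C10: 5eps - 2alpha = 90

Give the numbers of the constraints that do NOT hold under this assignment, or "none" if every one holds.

Constraints 2, 3, 4, and 6 are violated.

C1: gcd(5, 20) = 5 — holds.
C2: zeta^2 + gamma^2 = 25^2 + 15^2 = 625 + 225 = 850, not 853 — fails.
C3: gamma * alpha = 15 * 5 = 75, not 73 — fails.
C4: eta = 25 > 24, so we need theta ≤ 3; but theta = 5 > 3 — fails.
C5: eta + alpha = 30; 30 mod 7 = 2 — holds.
C6: alpha = 5 ≠ 2 and zeta = 25 ≠ 23; both disjuncts false — fails.
C7: min(12, 5) = 5 — holds.
C8: gcd(25, 5) = 5 — holds.
C9: zeta = 25, and 25 ≠ 23 — holds.
C10: 5eps - 2alpha = 5(20) - 2(5) = 90 — holds.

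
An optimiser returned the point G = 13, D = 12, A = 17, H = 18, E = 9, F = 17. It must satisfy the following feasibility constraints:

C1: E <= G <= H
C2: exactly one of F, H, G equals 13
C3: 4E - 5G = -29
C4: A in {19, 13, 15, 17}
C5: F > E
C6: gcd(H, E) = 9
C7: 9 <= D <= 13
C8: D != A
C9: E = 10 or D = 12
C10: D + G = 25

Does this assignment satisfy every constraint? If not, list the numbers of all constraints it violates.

C1: values 9 <= 13 <= 18  ✔
C2: F=17, H=18, G=13; 1 of them equals 13  ✔
C3: 4E - 5G = 4(9) - 5(13) = -29  ✔
C4: A = 17 is in {19, 13, 15, 17}  ✔
C5: F = 17, E = 9; 17 > 9  ✔
C6: gcd(18, 9) = 9  ✔
C7: D = 12 lies in [9, 13]  ✔
C8: D = 12, A = 17; distinct  ✔
C9: E = 9 ≠ 10, but D = 12 = 12 (second disjunct)  ✔
C10: D + G = 12 + 13 = 25  ✔

The assignment satisfies every constraint.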